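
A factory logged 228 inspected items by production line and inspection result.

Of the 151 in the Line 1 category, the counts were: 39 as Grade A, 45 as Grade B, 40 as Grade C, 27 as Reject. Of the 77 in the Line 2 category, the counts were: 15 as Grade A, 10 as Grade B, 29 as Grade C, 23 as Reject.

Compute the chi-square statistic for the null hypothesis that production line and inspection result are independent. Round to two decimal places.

Row totals: 151, 77. Column totals: 54, 55, 69, 50. Grand total N = 228.
Expected counts (row total × column total / N):
  Line 1, Grade A: 151×54/228 = 35.763
  Line 1, Grade B: 151×55/228 = 36.425
  Line 1, Grade C: 151×69/228 = 45.697
  Line 1, Reject: 151×50/228 = 33.114
  Line 2, Grade A: 77×54/228 = 18.237
  Line 2, Grade B: 77×55/228 = 18.575
  Line 2, Grade C: 77×69/228 = 23.303
  Line 2, Reject: 77×50/228 = 16.886
Contributions (O − E)²/E:
  (39 − 35.763)²/35.763 = 0.2930
  (45 − 36.425)²/36.425 = 2.0187
  (40 − 45.697)²/45.697 = 0.7102
  (27 − 33.114)²/33.114 = 1.1289
  (15 − 18.237)²/18.237 = 0.5746
  (10 − 18.575)²/18.575 = 3.9586
  (29 − 23.303)²/23.303 = 1.3928
  (23 − 16.886)²/16.886 = 2.2137
χ² = 0.2930 + 2.0187 + 0.7102 + 1.1289 + 0.5746 + 3.9586 + 1.3928 + 2.2137 = 12.29

12.29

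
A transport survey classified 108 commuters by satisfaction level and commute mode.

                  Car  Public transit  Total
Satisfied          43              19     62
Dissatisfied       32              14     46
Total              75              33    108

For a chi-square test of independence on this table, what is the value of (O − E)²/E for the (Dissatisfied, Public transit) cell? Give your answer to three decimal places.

Row total (Dissatisfied) = 46; column total (Public transit) = 33; N = 108.
Expected count E = 46 × 33 / 108 = 14.0556.
Contribution = (O − E)²/E = (14 − 14.0556)² / 14.0556 = 0.000.

0.000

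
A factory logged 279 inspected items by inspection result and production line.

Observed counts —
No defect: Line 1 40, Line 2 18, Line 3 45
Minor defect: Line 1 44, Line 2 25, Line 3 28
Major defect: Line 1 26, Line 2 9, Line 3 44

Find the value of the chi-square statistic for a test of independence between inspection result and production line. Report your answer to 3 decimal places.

14.269

Row totals: 103, 97, 79. Column totals: 110, 52, 117. Grand total N = 279.
Expected counts (row total × column total / N):
  No defect, Line 1: 103×110/279 = 40.6093
  No defect, Line 2: 103×52/279 = 19.1971
  No defect, Line 3: 103×117/279 = 43.1935
  Minor defect, Line 1: 97×110/279 = 38.2437
  Minor defect, Line 2: 97×52/279 = 18.0789
  Minor defect, Line 3: 97×117/279 = 40.6774
  Major defect, Line 1: 79×110/279 = 31.1470
  Major defect, Line 2: 79×52/279 = 14.7240
  Major defect, Line 3: 79×117/279 = 33.1290
Contributions (O − E)²/E:
  (40 − 40.6093)²/40.6093 = 0.0091
  (18 − 19.1971)²/19.1971 = 0.0746
  (45 − 43.1935)²/43.1935 = 0.0756
  (44 − 38.2437)²/38.2437 = 0.8664
  (25 − 18.0789)²/18.0789 = 2.6496
  (28 − 40.6774)²/40.6774 = 3.9510
  (26 − 31.1470)²/31.1470 = 0.8505
  (9 − 14.7240)²/14.7240 = 2.2252
  (44 − 33.1290)²/33.1290 = 3.5672
χ² = 0.0091 + 0.0746 + 0.0756 + 0.8664 + 2.6496 + 3.9510 + 0.8505 + 2.2252 + 3.5672 = 14.269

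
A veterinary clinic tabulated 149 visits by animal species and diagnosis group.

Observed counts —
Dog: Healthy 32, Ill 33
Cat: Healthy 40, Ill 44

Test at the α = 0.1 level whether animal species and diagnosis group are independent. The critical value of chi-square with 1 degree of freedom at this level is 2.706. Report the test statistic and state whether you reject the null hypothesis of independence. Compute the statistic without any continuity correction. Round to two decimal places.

Row totals: 65, 84. Column totals: 72, 77. Grand total N = 149.
Expected counts (row total × column total / N):
  Dog, Healthy: 65×72/149 = 31.409
  Dog, Ill: 65×77/149 = 33.591
  Cat, Healthy: 84×72/149 = 40.591
  Cat, Ill: 84×77/149 = 43.409
Contributions (O − E)²/E:
  (32 − 31.409)²/31.409 = 0.0111
  (33 − 33.591)²/33.591 = 0.0104
  (40 − 40.591)²/40.591 = 0.0086
  (44 − 43.409)²/43.409 = 0.0080
χ² = 0.0111 + 0.0104 + 0.0086 + 0.0080 = 0.04
df = (2−1)(2−1) = 1. Since 0.04 < 2.706, fail to reject the null hypothesis of independence at α = 0.1.

0.04; fail to reject H₀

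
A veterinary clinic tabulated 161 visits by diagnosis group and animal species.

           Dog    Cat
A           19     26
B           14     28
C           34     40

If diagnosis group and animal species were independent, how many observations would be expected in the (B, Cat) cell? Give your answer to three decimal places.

24.522

Row total (B) = 42; column total (Cat) = 94; grand total N = 161.
Expected count = (row total × column total) / N = 42 × 94 / 161 = 24.522.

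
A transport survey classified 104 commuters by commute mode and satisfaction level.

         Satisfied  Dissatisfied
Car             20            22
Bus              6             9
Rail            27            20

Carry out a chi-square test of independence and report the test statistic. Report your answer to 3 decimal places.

Row totals: 42, 15, 47. Column totals: 53, 51. Grand total N = 104.
Expected counts (row total × column total / N):
  Car, Satisfied: 42×53/104 = 21.4038
  Car, Dissatisfied: 42×51/104 = 20.5962
  Bus, Satisfied: 15×53/104 = 7.6442
  Bus, Dissatisfied: 15×51/104 = 7.3558
  Rail, Satisfied: 47×53/104 = 23.9519
  Rail, Dissatisfied: 47×51/104 = 23.0481
Contributions (O − E)²/E:
  (20 − 21.4038)²/21.4038 = 0.0921
  (22 − 20.5962)²/20.5962 = 0.0957
  (6 − 7.6442)²/7.6442 = 0.3537
  (9 − 7.3558)²/7.3558 = 0.3675
  (27 − 23.9519)²/23.9519 = 0.3879
  (20 − 23.0481)²/23.0481 = 0.4031
χ² = 0.0921 + 0.0957 + 0.3537 + 0.3675 + 0.3879 + 0.4031 = 1.700

1.700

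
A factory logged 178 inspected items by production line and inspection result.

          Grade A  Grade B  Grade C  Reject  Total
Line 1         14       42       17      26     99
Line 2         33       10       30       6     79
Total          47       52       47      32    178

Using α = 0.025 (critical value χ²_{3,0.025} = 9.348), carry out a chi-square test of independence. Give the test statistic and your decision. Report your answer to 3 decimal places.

Grand total N = 178.
Expected counts (row total × column total / N):
  Line 1, Grade A: 99×47/178 = 26.1404
  Line 1, Grade B: 99×52/178 = 28.9213
  Line 1, Grade C: 99×47/178 = 26.1404
  Line 1, Reject: 99×32/178 = 17.7978
  Line 2, Grade A: 79×47/178 = 20.8596
  Line 2, Grade B: 79×52/178 = 23.0787
  Line 2, Grade C: 79×47/178 = 20.8596
  Line 2, Reject: 79×32/178 = 14.2022
Contributions (O − E)²/E:
  (14 − 26.1404)²/26.1404 = 5.6384
  (42 − 28.9213)²/28.9213 = 5.9144
  (17 − 26.1404)²/26.1404 = 3.1961
  (26 − 17.7978)²/17.7978 = 3.7800
  (33 − 20.8596)²/20.8596 = 7.0658
  (10 − 23.0787)²/23.0787 = 7.4117
  (30 − 20.8596)²/20.8596 = 4.0052
  (6 − 14.2022)²/14.2022 = 4.7370
χ² = 5.6384 + 5.9144 + 3.1961 + 3.7800 + 7.0658 + 7.4117 + 4.0052 + 4.7370 = 41.749
df = (2−1)(4−1) = 3. Since 41.749 > 9.348, reject the null hypothesis of independence at α = 0.025.

41.749; reject H₀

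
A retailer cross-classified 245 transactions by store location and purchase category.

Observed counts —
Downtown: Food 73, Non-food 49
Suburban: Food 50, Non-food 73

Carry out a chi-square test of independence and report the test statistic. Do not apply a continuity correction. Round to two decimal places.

Row totals: 122, 123. Column totals: 123, 122. Grand total N = 245.
Expected counts (row total × column total / N):
  Downtown, Food: 122×123/245 = 61.249
  Downtown, Non-food: 122×122/245 = 60.751
  Suburban, Food: 123×123/245 = 61.751
  Suburban, Non-food: 123×122/245 = 61.249
Contributions (O − E)²/E:
  (73 − 61.249)²/61.249 = 2.2545
  (49 − 60.751)²/60.751 = 2.2730
  (50 − 61.751)²/61.751 = 2.2362
  (73 − 61.249)²/61.249 = 2.2545
χ² = 2.2545 + 2.2730 + 2.2362 + 2.2545 = 9.02

9.02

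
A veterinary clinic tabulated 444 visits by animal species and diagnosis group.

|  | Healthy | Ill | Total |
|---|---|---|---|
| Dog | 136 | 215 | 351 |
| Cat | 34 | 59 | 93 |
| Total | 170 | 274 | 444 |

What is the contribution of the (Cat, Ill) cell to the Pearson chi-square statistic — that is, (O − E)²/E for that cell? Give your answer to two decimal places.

0.05

Row total (Cat) = 93; column total (Ill) = 274; N = 444.
Expected count E = 93 × 274 / 444 = 57.392.
Contribution = (O − E)²/E = (59 − 57.392)² / 57.392 = 0.05.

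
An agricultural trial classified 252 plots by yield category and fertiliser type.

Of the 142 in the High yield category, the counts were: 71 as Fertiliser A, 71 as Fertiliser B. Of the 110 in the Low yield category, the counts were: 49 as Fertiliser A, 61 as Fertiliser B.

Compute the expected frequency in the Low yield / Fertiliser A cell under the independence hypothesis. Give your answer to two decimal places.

52.38

Row total (Low yield) = 110; column total (Fertiliser A) = 120; grand total N = 252.
Expected count = (row total × column total) / N = 110 × 120 / 252 = 52.38.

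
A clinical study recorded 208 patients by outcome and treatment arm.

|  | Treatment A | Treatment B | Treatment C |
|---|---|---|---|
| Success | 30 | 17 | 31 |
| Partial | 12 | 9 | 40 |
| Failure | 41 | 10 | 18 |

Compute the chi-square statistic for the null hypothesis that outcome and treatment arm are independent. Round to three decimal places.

Row totals: 78, 61, 69. Column totals: 83, 36, 89. Grand total N = 208.
Expected counts (row total × column total / N):
  Success, Treatment A: 78×83/208 = 31.1250
  Success, Treatment B: 78×36/208 = 13.5000
  Success, Treatment C: 78×89/208 = 33.3750
  Partial, Treatment A: 61×83/208 = 24.3413
  Partial, Treatment B: 61×36/208 = 10.5577
  Partial, Treatment C: 61×89/208 = 26.1010
  Failure, Treatment A: 69×83/208 = 27.5337
  Failure, Treatment B: 69×36/208 = 11.9423
  Failure, Treatment C: 69×89/208 = 29.5240
Contributions (O − E)²/E:
  (30 − 31.1250)²/31.1250 = 0.0407
  (17 − 13.5000)²/13.5000 = 0.9074
  (31 − 33.3750)²/33.3750 = 0.1690
  (12 − 24.3413)²/24.3413 = 6.2572
  (9 − 10.5577)²/10.5577 = 0.2298
  (40 − 26.1010)²/26.1010 = 7.4013
  (41 − 27.5337)²/27.5337 = 6.5862
  (10 − 11.9423)²/11.9423 = 0.3159
  (18 − 29.5240)²/29.5240 = 4.4981
χ² = 0.0407 + 0.9074 + 0.1690 + 6.2572 + 0.2298 + 7.4013 + 6.5862 + 0.3159 + 4.4981 = 26.406

26.406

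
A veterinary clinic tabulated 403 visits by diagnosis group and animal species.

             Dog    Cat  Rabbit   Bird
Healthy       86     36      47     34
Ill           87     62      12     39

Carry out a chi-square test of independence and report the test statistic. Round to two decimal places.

27.99

Row totals: 203, 200. Column totals: 173, 98, 59, 73. Grand total N = 403.
Expected counts (row total × column total / N):
  Healthy, Dog: 203×173/403 = 87.144
  Healthy, Cat: 203×98/403 = 49.365
  Healthy, Rabbit: 203×59/403 = 29.720
  Healthy, Bird: 203×73/403 = 36.772
  Ill, Dog: 200×173/403 = 85.856
  Ill, Cat: 200×98/403 = 48.635
  Ill, Rabbit: 200×59/403 = 29.280
  Ill, Bird: 200×73/403 = 36.228
Contributions (O − E)²/E:
  (86 − 87.144)²/87.144 = 0.0150
  (36 − 49.365)²/49.365 = 3.6184
  (47 − 29.720)²/29.720 = 10.0471
  (34 − 36.772)²/36.772 = 0.2090
  (87 − 85.856)²/85.856 = 0.0152
  (62 − 48.635)²/48.635 = 3.6727
  (12 − 29.280)²/29.280 = 10.1980
  (39 − 36.228)²/36.228 = 0.2121
χ² = 0.0150 + 3.6184 + 10.0471 + 0.2090 + 0.0152 + 3.6727 + 10.1980 + 0.2121 = 27.99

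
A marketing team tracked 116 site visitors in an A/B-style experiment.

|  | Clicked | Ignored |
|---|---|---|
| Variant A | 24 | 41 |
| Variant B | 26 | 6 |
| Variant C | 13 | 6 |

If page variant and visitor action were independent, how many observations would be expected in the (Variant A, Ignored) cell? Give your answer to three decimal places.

29.698

Row total (Variant A) = 65; column total (Ignored) = 53; grand total N = 116.
Expected count = (row total × column total) / N = 65 × 53 / 116 = 29.698.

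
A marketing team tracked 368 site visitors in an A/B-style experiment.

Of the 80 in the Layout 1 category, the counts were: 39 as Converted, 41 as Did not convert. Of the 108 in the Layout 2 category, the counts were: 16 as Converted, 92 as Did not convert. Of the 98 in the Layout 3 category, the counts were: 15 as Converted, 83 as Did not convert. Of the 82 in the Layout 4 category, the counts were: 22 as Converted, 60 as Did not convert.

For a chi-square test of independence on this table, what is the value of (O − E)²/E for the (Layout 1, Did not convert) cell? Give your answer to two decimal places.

Row total (Layout 1) = 80; column total (Did not convert) = 276; N = 368.
Expected count E = 80 × 276 / 368 = 60.000.
Contribution = (O − E)²/E = (41 − 60.000)² / 60.000 = 6.02.

6.02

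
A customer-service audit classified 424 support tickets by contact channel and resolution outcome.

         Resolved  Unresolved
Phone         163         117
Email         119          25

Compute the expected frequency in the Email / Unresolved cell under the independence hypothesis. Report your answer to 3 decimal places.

48.226

Row total (Email) = 144; column total (Unresolved) = 142; grand total N = 424.
Expected count = (row total × column total) / N = 144 × 142 / 424 = 48.226.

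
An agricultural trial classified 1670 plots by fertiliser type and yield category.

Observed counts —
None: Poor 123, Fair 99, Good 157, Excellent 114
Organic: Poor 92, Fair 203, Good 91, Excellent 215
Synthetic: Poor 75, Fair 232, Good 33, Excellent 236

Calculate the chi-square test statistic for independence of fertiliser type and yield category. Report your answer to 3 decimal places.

194.217

Row totals: 493, 601, 576. Column totals: 290, 534, 281, 565. Grand total N = 1670.
Expected counts (row total × column total / N):
  None, Poor: 493×290/1670 = 85.61078
  None, Fair: 493×534/1670 = 157.64192
  None, Good: 493×281/1670 = 82.95389
  None, Excellent: 493×565/1670 = 166.79341
  Organic, Poor: 601×290/1670 = 104.36527
  Organic, Fair: 601×534/1670 = 192.17605
  Organic, Good: 601×281/1670 = 101.12635
  Organic, Excellent: 601×565/1670 = 203.33234
  Synthetic, Poor: 576×290/1670 = 100.02395
  Synthetic, Fair: 576×534/1670 = 184.18204
  Synthetic, Good: 576×281/1670 = 96.91976
  Synthetic, Excellent: 576×565/1670 = 194.87425
Contributions (O − E)²/E:
  (123 − 85.61078)²/85.61078 = 16.3292
  (99 − 157.64192)²/157.64192 = 21.8145
  (157 − 82.95389)²/82.95389 = 66.0949
  (114 − 166.79341)²/166.79341 = 16.7102
  (92 − 104.36527)²/104.36527 = 1.4650
  (203 − 192.17605)²/192.17605 = 0.6096
  (91 − 101.12635)²/101.12635 = 1.0140
  (215 − 203.33234)²/203.33234 = 0.6695
  (75 − 100.02395)²/100.02395 = 6.2605
  (232 − 184.18204)²/184.18204 = 12.4147
  (33 − 96.91976)²/96.91976 = 42.1559
  (236 − 194.87425)²/194.87425 = 8.6791
χ² = 16.3292 + 21.8145 + 66.0949 + 16.7102 + 1.4650 + 0.6096 + 1.0140 + 0.6695 + 6.2605 + 12.4147 + 42.1559 + 8.6791 = 194.217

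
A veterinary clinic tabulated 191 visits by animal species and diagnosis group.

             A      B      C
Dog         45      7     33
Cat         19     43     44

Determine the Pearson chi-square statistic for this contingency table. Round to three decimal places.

36.182

Row totals: 85, 106. Column totals: 64, 50, 77. Grand total N = 191.
Expected counts (row total × column total / N):
  Dog, A: 85×64/191 = 28.4817
  Dog, B: 85×50/191 = 22.2513
  Dog, C: 85×77/191 = 34.2670
  Cat, A: 106×64/191 = 35.5183
  Cat, B: 106×50/191 = 27.7487
  Cat, C: 106×77/191 = 42.7330
Contributions (O − E)²/E:
  (45 − 28.4817)²/28.4817 = 9.5800
  (7 − 22.2513)²/22.2513 = 10.4534
  (33 − 34.2670)²/34.2670 = 0.0468
  (19 − 35.5183)²/35.5183 = 7.6821
  (43 − 27.7487)²/27.7487 = 8.3825
  (44 − 42.7330)²/42.7330 = 0.0376
χ² = 9.5800 + 10.4534 + 0.0468 + 7.6821 + 8.3825 + 0.0376 = 36.182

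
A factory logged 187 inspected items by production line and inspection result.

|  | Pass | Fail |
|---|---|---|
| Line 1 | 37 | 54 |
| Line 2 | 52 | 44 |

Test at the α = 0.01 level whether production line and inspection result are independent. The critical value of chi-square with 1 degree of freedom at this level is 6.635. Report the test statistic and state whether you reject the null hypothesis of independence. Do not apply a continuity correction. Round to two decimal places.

3.42; fail to reject H₀

Row totals: 91, 96. Column totals: 89, 98. Grand total N = 187.
Expected counts (row total × column total / N):
  Line 1, Pass: 91×89/187 = 43.310
  Line 1, Fail: 91×98/187 = 47.690
  Line 2, Pass: 96×89/187 = 45.690
  Line 2, Fail: 96×98/187 = 50.310
Contributions (O − E)²/E:
  (37 − 43.310)²/43.310 = 0.9193
  (54 − 47.690)²/47.690 = 0.8349
  (52 − 45.690)²/45.690 = 0.8714
  (44 − 50.310)²/50.310 = 0.7914
χ² = 0.9193 + 0.8349 + 0.8714 + 0.7914 = 3.42
df = (2−1)(2−1) = 1. Since 3.42 < 6.635, fail to reject the null hypothesis of independence at α = 0.01.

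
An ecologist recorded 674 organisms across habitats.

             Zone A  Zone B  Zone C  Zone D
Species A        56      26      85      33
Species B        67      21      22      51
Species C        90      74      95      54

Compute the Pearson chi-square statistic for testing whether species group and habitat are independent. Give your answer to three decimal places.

Row totals: 200, 161, 313. Column totals: 213, 121, 202, 138. Grand total N = 674.
Expected counts (row total × column total / N):
  Species A, Zone A: 200×213/674 = 63.20475
  Species A, Zone B: 200×121/674 = 35.90504
  Species A, Zone C: 200×202/674 = 59.94065
  Species A, Zone D: 200×138/674 = 40.94955
  Species B, Zone A: 161×213/674 = 50.87982
  Species B, Zone B: 161×121/674 = 28.90356
  Species B, Zone C: 161×202/674 = 48.25223
  Species B, Zone D: 161×138/674 = 32.96439
  Species C, Zone A: 313×213/674 = 98.91543
  Species C, Zone B: 313×121/674 = 56.19139
  Species C, Zone C: 313×202/674 = 93.80712
  Species C, Zone D: 313×138/674 = 64.08605
Contributions (O − E)²/E:
  (56 − 63.20475)²/63.20475 = 0.8213
  (26 − 35.90504)²/35.90504 = 2.7325
  (85 − 59.94065)²/59.94065 = 10.4765
  (33 − 40.94955)²/40.94955 = 1.5432
  (67 − 50.87982)²/50.87982 = 5.1073
  (21 − 28.90356)²/28.90356 = 2.1612
  (22 − 48.25223)²/48.25223 = 14.2829
  (51 − 32.96439)²/32.96439 = 9.8677
  (90 − 98.91543)²/98.91543 = 0.8036
  (74 − 56.19139)²/56.19139 = 5.6440
  (95 − 93.80712)²/93.80712 = 0.0152
  (54 − 64.08605)²/64.08605 = 1.5874
χ² = 0.8213 + 2.7325 + 10.4765 + 1.5432 + 5.1073 + 2.1612 + 14.2829 + 9.8677 + 0.8036 + 5.6440 + 0.0152 + 1.5874 = 55.043

55.043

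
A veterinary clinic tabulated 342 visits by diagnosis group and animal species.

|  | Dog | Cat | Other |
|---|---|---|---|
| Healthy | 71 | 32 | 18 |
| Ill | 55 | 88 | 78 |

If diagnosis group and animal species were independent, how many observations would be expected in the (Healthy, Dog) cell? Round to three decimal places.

Row total (Healthy) = 121; column total (Dog) = 126; grand total N = 342.
Expected count = (row total × column total) / N = 121 × 126 / 342 = 44.579.

44.579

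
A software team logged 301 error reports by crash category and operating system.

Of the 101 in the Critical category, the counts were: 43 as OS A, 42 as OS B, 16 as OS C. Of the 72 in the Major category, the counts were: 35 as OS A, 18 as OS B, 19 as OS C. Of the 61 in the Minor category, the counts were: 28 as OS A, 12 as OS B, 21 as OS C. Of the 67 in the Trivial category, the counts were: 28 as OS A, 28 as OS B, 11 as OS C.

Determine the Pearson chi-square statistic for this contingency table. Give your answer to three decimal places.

Row totals: 101, 72, 61, 67. Column totals: 134, 100, 67. Grand total N = 301.
Expected counts (row total × column total / N):
  Critical, OS A: 101×134/301 = 44.9635
  Critical, OS B: 101×100/301 = 33.5548
  Critical, OS C: 101×67/301 = 22.4817
  Major, OS A: 72×134/301 = 32.0532
  Major, OS B: 72×100/301 = 23.9203
  Major, OS C: 72×67/301 = 16.0266
  Minor, OS A: 61×134/301 = 27.1561
  Minor, OS B: 61×100/301 = 20.2658
  Minor, OS C: 61×67/301 = 13.5781
  Trivial, OS A: 67×134/301 = 29.8272
  Trivial, OS B: 67×100/301 = 22.2591
  Trivial, OS C: 67×67/301 = 14.9136
Contributions (O − E)²/E:
  (43 − 44.9635)²/44.9635 = 0.0857
  (42 − 33.5548)²/33.5548 = 2.1255
  (16 − 22.4817)²/22.4817 = 1.8687
  (35 − 32.0532)²/32.0532 = 0.2709
  (18 − 23.9203)²/23.9203 = 1.4653
  (19 − 16.0266)²/16.0266 = 0.5517
  (28 − 27.1561)²/27.1561 = 0.0262
  (12 − 20.2658)²/20.2658 = 3.3714
  (21 − 13.5781)²/13.5781 = 4.0569
  (28 − 29.8272)²/29.8272 = 0.1119
  (28 − 22.2591)²/22.2591 = 1.4806
  (11 − 14.9136)²/14.9136 = 1.0270
χ² = 0.0857 + 2.1255 + 1.8687 + 0.2709 + 1.4653 + 0.5517 + 0.0262 + 3.3714 + 4.0569 + 0.1119 + 1.4806 + 1.0270 = 16.442

16.442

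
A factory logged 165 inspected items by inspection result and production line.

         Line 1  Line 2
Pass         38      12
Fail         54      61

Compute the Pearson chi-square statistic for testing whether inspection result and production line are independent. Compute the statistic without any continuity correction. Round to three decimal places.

11.916

Row totals: 50, 115. Column totals: 92, 73. Grand total N = 165.
Expected counts (row total × column total / N):
  Pass, Line 1: 50×92/165 = 27.8788
  Pass, Line 2: 50×73/165 = 22.1212
  Fail, Line 1: 115×92/165 = 64.1212
  Fail, Line 2: 115×73/165 = 50.8788
Contributions (O − E)²/E:
  (38 − 27.8788)²/27.8788 = 3.6744
  (12 − 22.1212)²/22.1212 = 4.6308
  (54 − 64.1212)²/64.1212 = 1.5976
  (61 − 50.8788)²/50.8788 = 2.0134
χ² = 3.6744 + 4.6308 + 1.5976 + 2.0134 = 11.916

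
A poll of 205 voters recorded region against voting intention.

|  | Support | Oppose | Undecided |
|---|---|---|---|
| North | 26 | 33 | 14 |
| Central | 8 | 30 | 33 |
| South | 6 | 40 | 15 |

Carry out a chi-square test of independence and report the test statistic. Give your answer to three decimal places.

29.015

Row totals: 73, 71, 61. Column totals: 40, 103, 62. Grand total N = 205.
Expected counts (row total × column total / N):
  North, Support: 73×40/205 = 14.2439
  North, Oppose: 73×103/205 = 36.6780
  North, Undecided: 73×62/205 = 22.0780
  Central, Support: 71×40/205 = 13.8537
  Central, Oppose: 71×103/205 = 35.6732
  Central, Undecided: 71×62/205 = 21.4732
  South, Support: 61×40/205 = 11.9024
  South, Oppose: 61×103/205 = 30.6488
  South, Undecided: 61×62/205 = 18.4488
Contributions (O − E)²/E:
  (26 − 14.2439)²/14.2439 = 9.7028
  (33 − 36.6780)²/36.6780 = 0.3688
  (14 − 22.0780)²/22.0780 = 2.9556
  (8 − 13.8537)²/13.8537 = 2.4734
  (30 − 35.6732)²/35.6732 = 0.9022
  (33 − 21.4732)²/21.4732 = 6.1876
  (6 − 11.9024)²/11.9024 = 2.9270
  (40 − 30.6488)²/30.6488 = 2.8531
  (15 − 18.4488)²/18.4488 = 0.6447
χ² = 9.7028 + 0.3688 + 2.9556 + 2.4734 + 0.9022 + 6.1876 + 2.9270 + 2.8531 + 0.6447 = 29.015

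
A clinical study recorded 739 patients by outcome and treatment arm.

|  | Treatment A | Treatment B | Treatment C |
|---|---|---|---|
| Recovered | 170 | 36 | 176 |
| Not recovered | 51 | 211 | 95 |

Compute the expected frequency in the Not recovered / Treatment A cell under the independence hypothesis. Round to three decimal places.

106.762

Row total (Not recovered) = 357; column total (Treatment A) = 221; grand total N = 739.
Expected count = (row total × column total) / N = 357 × 221 / 739 = 106.762.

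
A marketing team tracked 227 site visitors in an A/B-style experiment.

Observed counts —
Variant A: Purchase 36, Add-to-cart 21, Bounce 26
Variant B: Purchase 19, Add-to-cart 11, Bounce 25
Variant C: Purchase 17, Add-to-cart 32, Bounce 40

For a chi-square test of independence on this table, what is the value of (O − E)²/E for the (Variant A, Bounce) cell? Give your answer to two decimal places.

1.59

Row total (Variant A) = 83; column total (Bounce) = 91; N = 227.
Expected count E = 83 × 91 / 227 = 33.273.
Contribution = (O − E)²/E = (26 − 33.273)² / 33.273 = 1.59.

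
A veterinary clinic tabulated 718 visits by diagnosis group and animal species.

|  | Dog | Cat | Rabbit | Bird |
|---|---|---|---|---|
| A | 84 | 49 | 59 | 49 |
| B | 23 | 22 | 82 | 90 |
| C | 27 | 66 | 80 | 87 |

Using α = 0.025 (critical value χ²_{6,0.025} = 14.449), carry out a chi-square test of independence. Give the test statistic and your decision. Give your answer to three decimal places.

Row totals: 241, 217, 260. Column totals: 134, 137, 221, 226. Grand total N = 718.
Expected counts (row total × column total / N):
  A, Dog: 241×134/718 = 44.9777
  A, Cat: 241×137/718 = 45.9847
  A, Rabbit: 241×221/718 = 74.1797
  A, Bird: 241×226/718 = 75.8579
  B, Dog: 217×134/718 = 40.4986
  B, Cat: 217×137/718 = 41.4053
  B, Rabbit: 217×221/718 = 66.7925
  B, Bird: 217×226/718 = 68.3036
  C, Dog: 260×134/718 = 48.5237
  C, Cat: 260×137/718 = 49.6100
  C, Rabbit: 260×221/718 = 80.0279
  C, Bird: 260×226/718 = 81.8384
Contributions (O − E)²/E:
  (84 − 44.9777)²/44.9777 = 33.8554
  (49 − 45.9847)²/45.9847 = 0.1977
  (59 − 74.1797)²/74.1797 = 3.1063
  (49 − 75.8579)²/75.8579 = 9.5092
  (23 − 40.4986)²/40.4986 = 7.5608
  (22 − 41.4053)²/41.4053 = 9.0946
  (82 − 66.7925)²/66.7925 = 3.4625
  (90 − 68.3036)²/68.3036 = 6.8918
  (27 − 48.5237)²/48.5237 = 9.5473
  (66 − 49.6100)²/49.6100 = 5.4149
  (80 − 80.0279)²/80.0279 = 0.0000
  (87 − 81.8384)²/81.8384 = 0.3255
χ² = 33.8554 + 0.1977 + 3.1063 + 9.5092 + 7.5608 + 9.0946 + 3.4625 + 6.8918 + 9.5473 + 5.4149 + 0.0000 + 0.3255 = 88.966
df = (3−1)(4−1) = 6. Since 88.966 > 14.449, reject the null hypothesis of independence at α = 0.025.

88.966; reject H₀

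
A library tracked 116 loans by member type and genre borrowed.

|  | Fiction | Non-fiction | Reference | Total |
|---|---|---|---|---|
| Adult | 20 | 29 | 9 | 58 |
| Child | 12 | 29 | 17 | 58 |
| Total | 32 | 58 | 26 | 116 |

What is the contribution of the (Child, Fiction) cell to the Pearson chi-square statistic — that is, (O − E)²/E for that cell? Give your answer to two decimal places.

1.00

Row total (Child) = 58; column total (Fiction) = 32; N = 116.
Expected count E = 58 × 32 / 116 = 16.000.
Contribution = (O − E)²/E = (12 − 16.000)² / 16.000 = 1.00.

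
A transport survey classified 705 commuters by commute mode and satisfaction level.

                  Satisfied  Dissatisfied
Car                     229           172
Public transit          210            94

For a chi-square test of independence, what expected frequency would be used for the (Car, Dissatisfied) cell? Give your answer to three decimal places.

151.299

Row total (Car) = 401; column total (Dissatisfied) = 266; grand total N = 705.
Expected count = (row total × column total) / N = 401 × 266 / 705 = 151.299.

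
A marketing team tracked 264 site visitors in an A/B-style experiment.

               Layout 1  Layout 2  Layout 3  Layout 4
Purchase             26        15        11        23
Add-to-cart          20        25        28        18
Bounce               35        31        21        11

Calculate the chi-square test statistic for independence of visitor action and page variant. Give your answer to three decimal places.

Row totals: 75, 91, 98. Column totals: 81, 71, 60, 52. Grand total N = 264.
Expected counts (row total × column total / N):
  Purchase, Layout 1: 75×81/264 = 23.0114
  Purchase, Layout 2: 75×71/264 = 20.1705
  Purchase, Layout 3: 75×60/264 = 17.0455
  Purchase, Layout 4: 75×52/264 = 14.7727
  Add-to-cart, Layout 1: 91×81/264 = 27.9205
  Add-to-cart, Layout 2: 91×71/264 = 24.4735
  Add-to-cart, Layout 3: 91×60/264 = 20.6818
  Add-to-cart, Layout 4: 91×52/264 = 17.9242
  Bounce, Layout 1: 98×81/264 = 30.0682
  Bounce, Layout 2: 98×71/264 = 26.3561
  Bounce, Layout 3: 98×60/264 = 22.2727
  Bounce, Layout 4: 98×52/264 = 19.3030
Contributions (O − E)²/E:
  (26 − 23.0114)²/23.0114 = 0.3881
  (15 − 20.1705)²/20.1705 = 1.3254
  (11 − 17.0455)²/17.0455 = 2.1441
  (23 − 14.7727)²/14.7727 = 4.5820
  (20 − 27.9205)²/27.9205 = 2.2469
  (25 − 24.4735)²/24.4735 = 0.0113
  (28 − 20.6818)²/20.6818 = 2.5895
  (18 − 17.9242)²/17.9242 = 0.0003
  (35 − 30.0682)²/30.0682 = 0.8089
  (31 − 26.3561)²/26.3561 = 0.8182
  (21 − 22.2727)²/22.2727 = 0.0727
  (11 − 19.3030)²/19.3030 = 3.5715
χ² = 0.3881 + 1.3254 + 2.1441 + 4.5820 + 2.2469 + 0.0113 + 2.5895 + 0.0003 + 0.8089 + 0.8182 + 0.0727 + 3.5715 = 18.559

18.559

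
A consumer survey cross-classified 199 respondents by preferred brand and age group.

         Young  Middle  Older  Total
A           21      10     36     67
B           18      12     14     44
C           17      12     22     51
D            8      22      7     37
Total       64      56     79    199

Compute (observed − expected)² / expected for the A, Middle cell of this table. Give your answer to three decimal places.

4.158

Row total (A) = 67; column total (Middle) = 56; N = 199.
Expected count E = 67 × 56 / 199 = 18.85427.
Contribution = (O − E)²/E = (10 − 18.85427)² / 18.85427 = 4.158.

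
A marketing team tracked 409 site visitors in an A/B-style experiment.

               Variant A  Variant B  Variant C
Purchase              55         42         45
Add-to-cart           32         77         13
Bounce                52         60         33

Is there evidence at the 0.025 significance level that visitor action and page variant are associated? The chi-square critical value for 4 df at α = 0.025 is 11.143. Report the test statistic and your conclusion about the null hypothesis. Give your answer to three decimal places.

33.483; reject H₀

Row totals: 142, 122, 145. Column totals: 139, 179, 91. Grand total N = 409.
Expected counts (row total × column total / N):
  Purchase, Variant A: 142×139/409 = 48.2592
  Purchase, Variant B: 142×179/409 = 62.1467
  Purchase, Variant C: 142×91/409 = 31.5941
  Add-to-cart, Variant A: 122×139/409 = 41.4621
  Add-to-cart, Variant B: 122×179/409 = 53.3936
  Add-to-cart, Variant C: 122×91/409 = 27.1443
  Bounce, Variant A: 145×139/409 = 49.2787
  Bounce, Variant B: 145×179/409 = 63.4597
  Bounce, Variant C: 145×91/409 = 32.2616
Contributions (O − E)²/E:
  (55 − 48.2592)²/48.2592 = 0.9415
  (42 − 62.1467)²/62.1467 = 6.5312
  (45 − 31.5941)²/31.5941 = 5.6883
  (32 − 41.4621)²/41.4621 = 2.1594
  (77 − 53.3936)²/53.3936 = 10.4369
  (13 − 27.1443)²/27.1443 = 7.3703
  (52 − 49.2787)²/49.2787 = 0.1503
  (60 − 63.4597)²/63.4597 = 0.1886
  (33 − 32.2616)²/32.2616 = 0.0169
χ² = 0.9415 + 6.5312 + 5.6883 + 2.1594 + 10.4369 + 7.3703 + 0.1503 + 0.1886 + 0.0169 = 33.483
df = (3−1)(3−1) = 4. Since 33.483 > 11.143, reject the null hypothesis of independence at α = 0.025.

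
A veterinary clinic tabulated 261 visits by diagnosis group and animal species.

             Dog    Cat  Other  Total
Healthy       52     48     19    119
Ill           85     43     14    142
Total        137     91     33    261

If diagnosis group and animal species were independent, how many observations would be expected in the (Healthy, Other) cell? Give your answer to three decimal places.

Row total (Healthy) = 119; column total (Other) = 33; grand total N = 261.
Expected count = (row total × column total) / N = 119 × 33 / 261 = 15.046.

15.046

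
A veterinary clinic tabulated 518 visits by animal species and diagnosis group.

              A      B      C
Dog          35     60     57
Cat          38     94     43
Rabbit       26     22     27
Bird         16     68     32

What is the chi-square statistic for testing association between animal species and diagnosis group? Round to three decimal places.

26.289

Row totals: 152, 175, 75, 116. Column totals: 115, 244, 159. Grand total N = 518.
Expected counts (row total × column total / N):
  Dog, A: 152×115/518 = 33.7452
  Dog, B: 152×244/518 = 71.5985
  Dog, C: 152×159/518 = 46.6564
  Cat, A: 175×115/518 = 38.8514
  Cat, B: 175×244/518 = 82.4324
  Cat, C: 175×159/518 = 53.7162
  Rabbit, A: 75×115/518 = 16.6506
  Rabbit, B: 75×244/518 = 35.3282
  Rabbit, C: 75×159/518 = 23.0212
  Bird, A: 116×115/518 = 25.7529
  Bird, B: 116×244/518 = 54.6409
  Bird, C: 116×159/518 = 35.6062
Contributions (O − E)²/E:
  (35 − 33.7452)²/33.7452 = 0.0467
  (60 − 71.5985)²/71.5985 = 1.8789
  (57 − 46.6564)²/46.6564 = 2.2931
  (38 − 38.8514)²/38.8514 = 0.0187
  (94 − 82.4324)²/82.4324 = 1.6233
  (43 − 53.7162)²/53.7162 = 2.1378
  (26 − 16.6506)²/16.6506 = 5.2497
  (22 − 35.3282)²/35.3282 = 5.0283
  (27 − 23.0212)²/23.0212 = 0.6877
  (16 − 25.7529)²/25.7529 = 3.6935
  (68 − 54.6409)²/54.6409 = 3.2662
  (32 − 35.6062)²/35.6062 = 0.3652
χ² = 0.0467 + 1.8789 + 2.2931 + 0.0187 + 1.6233 + 2.1378 + 5.2497 + 5.0283 + 0.6877 + 3.6935 + 3.2662 + 0.3652 = 26.289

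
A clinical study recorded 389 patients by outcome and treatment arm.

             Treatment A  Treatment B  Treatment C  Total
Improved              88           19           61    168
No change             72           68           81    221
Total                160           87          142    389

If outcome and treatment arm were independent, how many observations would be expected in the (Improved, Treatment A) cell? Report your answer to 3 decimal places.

Row total (Improved) = 168; column total (Treatment A) = 160; grand total N = 389.
Expected count = (row total × column total) / N = 168 × 160 / 389 = 69.100.

69.100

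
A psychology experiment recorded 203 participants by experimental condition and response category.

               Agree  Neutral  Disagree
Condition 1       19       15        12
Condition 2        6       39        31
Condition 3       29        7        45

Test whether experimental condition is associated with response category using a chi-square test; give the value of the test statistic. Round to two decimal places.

46.27

Row totals: 46, 76, 81. Column totals: 54, 61, 88. Grand total N = 203.
Expected counts (row total × column total / N):
  Condition 1, Agree: 46×54/203 = 12.236
  Condition 1, Neutral: 46×61/203 = 13.823
  Condition 1, Disagree: 46×88/203 = 19.941
  Condition 2, Agree: 76×54/203 = 20.217
  Condition 2, Neutral: 76×61/203 = 22.837
  Condition 2, Disagree: 76×88/203 = 32.946
  Condition 3, Agree: 81×54/203 = 21.547
  Condition 3, Neutral: 81×61/203 = 24.340
  Condition 3, Disagree: 81×88/203 = 35.113
Contributions (O − E)²/E:
  (19 − 12.236)²/12.236 = 3.7391
  (15 − 13.823)²/13.823 = 0.1002
  (12 − 19.941)²/19.941 = 3.1623
  (6 − 20.217)²/20.217 = 9.9977
  (39 − 22.837)²/22.837 = 11.4394
  (31 − 32.946)²/32.946 = 0.1149
  (29 − 21.547)²/21.547 = 2.5780
  (7 − 24.340)²/24.340 = 12.3531
  (45 − 35.113)²/35.113 = 2.7839
χ² = 3.7391 + 0.1002 + 3.1623 + 9.9977 + 11.4394 + 0.1149 + 2.5780 + 12.3531 + 2.7839 = 46.27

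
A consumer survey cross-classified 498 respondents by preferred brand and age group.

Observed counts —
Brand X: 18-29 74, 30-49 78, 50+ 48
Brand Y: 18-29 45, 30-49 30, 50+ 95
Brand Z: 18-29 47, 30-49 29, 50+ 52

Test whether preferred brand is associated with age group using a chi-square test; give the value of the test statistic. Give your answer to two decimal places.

44.30

Row totals: 200, 170, 128. Column totals: 166, 137, 195. Grand total N = 498.
Expected counts (row total × column total / N):
  Brand X, 18-29: 200×166/498 = 66.667
  Brand X, 30-49: 200×137/498 = 55.020
  Brand X, 50+: 200×195/498 = 78.313
  Brand Y, 18-29: 170×166/498 = 56.667
  Brand Y, 30-49: 170×137/498 = 46.767
  Brand Y, 50+: 170×195/498 = 66.566
  Brand Z, 18-29: 128×166/498 = 42.667
  Brand Z, 30-49: 128×137/498 = 35.213
  Brand Z, 50+: 128×195/498 = 50.120
Contributions (O − E)²/E:
  (74 − 66.667)²/66.667 = 0.8066
  (78 − 55.020)²/55.020 = 9.5980
  (48 − 78.313)²/78.313 = 11.7334
  (45 − 56.667)²/56.667 = 2.4021
  (30 − 46.767)²/46.767 = 6.0113
  (95 − 66.566)²/66.566 = 12.1457
  (47 − 42.667)²/42.667 = 0.4400
  (29 − 35.213)²/35.213 = 1.0962
  (52 − 50.120)²/50.120 = 0.0705
χ² = 0.8066 + 9.5980 + 11.7334 + 2.4021 + 6.0113 + 12.1457 + 0.4400 + 1.0962 + 0.0705 = 44.30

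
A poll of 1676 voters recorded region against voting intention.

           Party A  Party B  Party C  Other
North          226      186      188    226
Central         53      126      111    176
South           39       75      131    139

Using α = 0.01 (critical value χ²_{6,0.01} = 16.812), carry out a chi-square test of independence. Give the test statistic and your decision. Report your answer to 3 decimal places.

Row totals: 826, 466, 384. Column totals: 318, 387, 430, 541. Grand total N = 1676.
Expected counts (row total × column total / N):
  North, Party A: 826×318/1676 = 156.72315
  North, Party B: 826×387/1676 = 190.72912
  North, Party C: 826×430/1676 = 211.92124
  North, Other: 826×541/1676 = 266.62649
  Central, Party A: 466×318/1676 = 88.41766
  Central, Party B: 466×387/1676 = 107.60263
  Central, Party C: 466×430/1676 = 119.55847
  Central, Other: 466×541/1676 = 150.42124
  South, Party A: 384×318/1676 = 72.85919
  South, Party B: 384×387/1676 = 88.66826
  South, Party C: 384×430/1676 = 98.52029
  South, Other: 384×541/1676 = 123.95227
Contributions (O − E)²/E:
  (226 − 156.72315)²/156.72315 = 30.6227
  (186 − 190.72912)²/190.72912 = 0.1173
  (188 − 211.92124)²/211.92124 = 2.7002
  (226 − 266.62649)²/266.62649 = 6.1904
  (53 − 88.41766)²/88.41766 = 14.1873
  (126 − 107.60263)²/107.60263 = 3.1455
  (111 − 119.55847)²/119.55847 = 0.6126
  (176 − 150.42124)²/150.42124 = 4.3496
  (39 − 72.85919)²/72.85919 = 15.7351
  (75 − 88.66826)²/88.66826 = 2.1070
  (131 − 98.52029)²/98.52029 = 10.7078
  (139 − 123.95227)²/123.95227 = 1.8268
χ² = 30.6227 + 0.1173 + 2.7002 + 6.1904 + 14.1873 + 3.1455 + 0.6126 + 4.3496 + 15.7351 + 2.1070 + 10.7078 + 1.8268 = 92.302
df = (3−1)(4−1) = 6. Since 92.302 > 16.812, reject the null hypothesis of independence at α = 0.01.

92.302; reject H₀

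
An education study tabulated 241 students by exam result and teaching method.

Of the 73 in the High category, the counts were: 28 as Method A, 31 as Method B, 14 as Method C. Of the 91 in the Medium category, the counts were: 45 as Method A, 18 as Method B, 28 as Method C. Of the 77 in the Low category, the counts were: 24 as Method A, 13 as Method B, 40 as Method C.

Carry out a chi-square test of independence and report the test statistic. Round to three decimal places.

Row totals: 73, 91, 77. Column totals: 97, 62, 82. Grand total N = 241.
Expected counts (row total × column total / N):
  High, Method A: 73×97/241 = 29.3817
  High, Method B: 73×62/241 = 18.7801
  High, Method C: 73×82/241 = 24.8382
  Medium, Method A: 91×97/241 = 36.6266
  Medium, Method B: 91×62/241 = 23.4108
  Medium, Method C: 91×82/241 = 30.9627
  Low, Method A: 77×97/241 = 30.9917
  Low, Method B: 77×62/241 = 19.8091
  Low, Method C: 77×82/241 = 26.1992
Contributions (O − E)²/E:
  (28 − 29.3817)²/29.3817 = 0.0650
  (31 − 18.7801)²/18.7801 = 7.9513
  (14 − 24.8382)²/24.8382 = 4.7293
  (45 − 36.6266)²/36.6266 = 1.9143
  (18 − 23.4108)²/23.4108 = 1.2506
  (28 − 30.9627)²/30.9627 = 0.2835
  (24 − 30.9917)²/30.9917 = 1.5773
  (13 − 19.8091)²/19.8091 = 2.3405
  (40 − 26.1992)²/26.1992 = 7.2698
χ² = 0.0650 + 7.9513 + 4.7293 + 1.9143 + 1.2506 + 0.2835 + 1.5773 + 2.3405 + 7.2698 = 27.382

27.382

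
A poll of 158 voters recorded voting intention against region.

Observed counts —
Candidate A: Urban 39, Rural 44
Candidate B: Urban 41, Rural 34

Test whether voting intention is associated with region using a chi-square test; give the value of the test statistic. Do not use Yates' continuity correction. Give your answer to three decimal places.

0.929

Row totals: 83, 75. Column totals: 80, 78. Grand total N = 158.
Expected counts (row total × column total / N):
  Candidate A, Urban: 83×80/158 = 42.0253
  Candidate A, Rural: 83×78/158 = 40.9747
  Candidate B, Urban: 75×80/158 = 37.9747
  Candidate B, Rural: 75×78/158 = 37.0253
Contributions (O − E)²/E:
  (39 − 42.0253)²/42.0253 = 0.2178
  (44 − 40.9747)²/40.9747 = 0.2234
  (41 − 37.9747)²/37.9747 = 0.2410
  (34 − 37.0253)²/37.0253 = 0.2472
χ² = 0.2178 + 0.2234 + 0.2410 + 0.2472 = 0.929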